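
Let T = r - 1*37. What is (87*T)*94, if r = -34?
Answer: -580638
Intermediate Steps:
T = -71 (T = -34 - 1*37 = -34 - 37 = -71)
(87*T)*94 = (87*(-71))*94 = -6177*94 = -580638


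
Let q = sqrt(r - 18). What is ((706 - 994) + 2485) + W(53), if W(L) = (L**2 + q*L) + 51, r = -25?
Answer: 5057 + 53*I*sqrt(43) ≈ 5057.0 + 347.54*I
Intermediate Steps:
q = I*sqrt(43) (q = sqrt(-25 - 18) = sqrt(-43) = I*sqrt(43) ≈ 6.5574*I)
W(L) = 51 + L**2 + I*L*sqrt(43) (W(L) = (L**2 + (I*sqrt(43))*L) + 51 = (L**2 + I*L*sqrt(43)) + 51 = 51 + L**2 + I*L*sqrt(43))
((706 - 994) + 2485) + W(53) = ((706 - 994) + 2485) + (51 + 53**2 + I*53*sqrt(43)) = (-288 + 2485) + (51 + 2809 + 53*I*sqrt(43)) = 2197 + (2860 + 53*I*sqrt(43)) = 5057 + 53*I*sqrt(43)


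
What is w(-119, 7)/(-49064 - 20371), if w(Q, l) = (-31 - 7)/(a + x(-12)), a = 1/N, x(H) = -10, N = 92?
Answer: -3496/63810765 ≈ -5.4787e-5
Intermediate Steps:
a = 1/92 ≈ 0.010870
w(Q, l) = 3496/919 (w(Q, l) = (-31 - 7)/(1/92 - 10) = -38/(-919/92) = -38*(-92/919) = 3496/919)
w(-119, 7)/(-49064 - 20371) = 3496/(919*(-49064 - 20371)) = (3496/919)/(-69435) = (3496/919)*(-1/69435) = -3496/63810765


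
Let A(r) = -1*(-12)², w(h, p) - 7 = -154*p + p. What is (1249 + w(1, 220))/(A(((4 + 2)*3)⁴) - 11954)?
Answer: 16202/6049 ≈ 2.6785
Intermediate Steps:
w(h, p) = 7 - 153*p (w(h, p) = 7 + (-154*p + p) = 7 - 153*p)
A(r) = -144 (A(r) = -1*144 = -144)
(1249 + w(1, 220))/(A(((4 + 2)*3)⁴) - 11954) = (1249 + (7 - 153*220))/(-144 - 11954) = (1249 + (7 - 33660))/(-12098) = (1249 - 33653)*(-1/12098) = -32404*(-1/12098) = 16202/6049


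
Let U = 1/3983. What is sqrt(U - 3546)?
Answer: I*sqrt(56254764811)/3983 ≈ 59.548*I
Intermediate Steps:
U = 1/3983 ≈ 0.00025107
sqrt(U - 3546) = sqrt(1/3983 - 3546) = sqrt(-14123717/3983) = I*sqrt(56254764811)/3983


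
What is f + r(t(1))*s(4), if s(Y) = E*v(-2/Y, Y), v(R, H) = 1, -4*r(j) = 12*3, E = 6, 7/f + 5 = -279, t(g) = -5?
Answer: -15343/284 ≈ -54.025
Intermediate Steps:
f = -7/284 (f = 7/(-5 - 279) = 7/(-284) = 7*(-1/284) = -7/284 ≈ -0.024648)
r(j) = -9 (r(j) = -3*3 = -¼*36 = -9)
s(Y) = 6 (s(Y) = 6*1 = 6)
f + r(t(1))*s(4) = -7/284 - 9*6 = -7/284 - 54 = -15343/284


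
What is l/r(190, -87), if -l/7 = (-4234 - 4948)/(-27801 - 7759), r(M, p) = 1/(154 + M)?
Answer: -394826/635 ≈ -621.77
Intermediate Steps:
l = -4591/2540 (l = -7*(-4234 - 4948)/(-27801 - 7759) = -(-64274)/(-35560) = -(-64274)*(-1)/35560 = -7*4591/17780 = -4591/2540 ≈ -1.8075)
l/r(190, -87) = -4591/(2540*(1/(154 + 190))) = -4591/(2540*(1/344)) = -4591/(2540*1/344) = -4591/2540*344 = -394826/635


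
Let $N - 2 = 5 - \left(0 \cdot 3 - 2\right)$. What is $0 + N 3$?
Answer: $27$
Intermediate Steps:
$N = 9$ ($N = 2 + \left(5 - \left(0 \cdot 3 - 2\right)\right) = 2 + \left(5 - \left(0 - 2\right)\right) = 2 + \left(5 - -2\right) = 2 + \left(5 + 2\right) = 2 + 7 = 9$)
$0 + N 3 = 0 + 9 \cdot 3 = 0 + 27 = 27$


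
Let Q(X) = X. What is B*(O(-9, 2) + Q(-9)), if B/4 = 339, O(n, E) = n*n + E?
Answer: 100344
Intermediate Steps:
O(n, E) = E + n**2 (O(n, E) = n**2 + E = E + n**2)
B = 1356 (B = 4*339 = 1356)
B*(O(-9, 2) + Q(-9)) = 1356*((2 + (-9)**2) - 9) = 1356*((2 + 81) - 9) = 1356*(83 - 9) = 1356*74 = 100344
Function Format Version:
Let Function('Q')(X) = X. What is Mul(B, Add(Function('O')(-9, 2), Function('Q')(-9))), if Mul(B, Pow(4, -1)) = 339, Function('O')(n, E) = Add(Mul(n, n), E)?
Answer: 100344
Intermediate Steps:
Function('O')(n, E) = Add(E, Pow(n, 2)) (Function('O')(n, E) = Add(Pow(n, 2), E) = Add(E, Pow(n, 2)))
B = 1356 (B = Mul(4, 339) = 1356)
Mul(B, Add(Function('O')(-9, 2), Function('Q')(-9))) = Mul(1356, Add(Add(2, Pow(-9, 2)), -9)) = Mul(1356, Add(Add(2, 81), -9)) = Mul(1356, Add(83, -9)) = Mul(1356, 74) = 100344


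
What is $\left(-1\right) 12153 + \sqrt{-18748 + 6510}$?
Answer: $-12153 + i \sqrt{12238} \approx -12153.0 + 110.63 i$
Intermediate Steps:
$\left(-1\right) 12153 + \sqrt{-18748 + 6510} = -12153 + \sqrt{-12238} = -12153 + i \sqrt{12238}$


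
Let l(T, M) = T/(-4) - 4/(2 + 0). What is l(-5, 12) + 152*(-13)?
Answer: -7907/4 ≈ -1976.8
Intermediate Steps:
l(T, M) = -2 - T/4 (l(T, M) = T*(-¼) - 4/2 = -T/4 - 4*½ = -T/4 - 2 = -2 - T/4)
l(-5, 12) + 152*(-13) = (-2 - ¼*(-5)) + 152*(-13) = (-2 + 5/4) - 1976 = -¾ - 1976 = -7907/4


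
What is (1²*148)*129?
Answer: 19092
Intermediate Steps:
(1²*148)*129 = (1*148)*129 = 148*129 = 19092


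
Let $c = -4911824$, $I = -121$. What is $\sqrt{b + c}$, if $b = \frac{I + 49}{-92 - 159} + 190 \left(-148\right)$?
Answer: $\frac{4 i \sqrt{19451337117}}{251} \approx 2222.6 i$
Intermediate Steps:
$b = - \frac{7058048}{251}$ ($b = \frac{-121 + 49}{-92 - 159} + 190 \left(-148\right) = - \frac{72}{-251} - 28120 = \left(-72\right) \left(- \frac{1}{251}\right) - 28120 = \frac{72}{251} - 28120 = - \frac{7058048}{251} \approx -28120.0$)
$\sqrt{b + c} = \sqrt{- \frac{7058048}{251} - 4911824} = \sqrt{- \frac{1239925872}{251}} = \frac{4 i \sqrt{19451337117}}{251}$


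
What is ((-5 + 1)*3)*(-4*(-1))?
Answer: -48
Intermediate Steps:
((-5 + 1)*3)*(-4*(-1)) = -4*3*4 = -12*4 = -48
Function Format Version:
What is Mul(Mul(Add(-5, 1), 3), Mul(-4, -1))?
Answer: -48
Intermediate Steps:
Mul(Mul(Add(-5, 1), 3), Mul(-4, -1)) = Mul(Mul(-4, 3), 4) = Mul(-12, 4) = -48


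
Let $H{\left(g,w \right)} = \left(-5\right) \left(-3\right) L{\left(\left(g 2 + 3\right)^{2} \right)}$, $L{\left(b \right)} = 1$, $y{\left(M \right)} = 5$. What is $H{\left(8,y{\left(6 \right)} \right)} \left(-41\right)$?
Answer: $-615$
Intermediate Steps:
$H{\left(g,w \right)} = 15$ ($H{\left(g,w \right)} = \left(-5\right) \left(-3\right) 1 = 15 \cdot 1 = 15$)
$H{\left(8,y{\left(6 \right)} \right)} \left(-41\right) = 15 \left(-41\right) = -615$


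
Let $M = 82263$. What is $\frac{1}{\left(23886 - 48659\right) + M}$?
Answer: $\frac{1}{57490} \approx 1.7394 \cdot 10^{-5}$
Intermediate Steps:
$\frac{1}{\left(23886 - 48659\right) + M} = \frac{1}{\left(23886 - 48659\right) + 82263} = \frac{1}{-24773 + 82263} = \frac{1}{57490}$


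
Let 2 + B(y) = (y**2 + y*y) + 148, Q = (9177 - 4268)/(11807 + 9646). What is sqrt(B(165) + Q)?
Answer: sqrt(25126888399341)/21453 ≈ 233.66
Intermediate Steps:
Q = 4909/21453 ≈ 0.22883
B(y) = 146 + 2*y**2 (B(y) = -2 + ((y**2 + y*y) + 148) = -2 + ((y**2 + y**2) + 148) = -2 + (2*y**2 + 148) = -2 + (148 + 2*y**2) = 146 + 2*y**2)
sqrt(B(165) + Q) = sqrt((146 + 2*165**2) + 4909/21453) = sqrt((146 + 2*27225) + 4909/21453) = sqrt((146 + 54450) + 4909/21453) = sqrt(54596 + 4909/21453) = sqrt(1171252897/21453) = sqrt(25126888399341)/21453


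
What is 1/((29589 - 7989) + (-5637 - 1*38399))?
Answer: -1/22436 ≈ -4.4571e-5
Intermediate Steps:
1/((29589 - 7989) + (-5637 - 1*38399)) = 1/(21600 + (-5637 - 38399)) = 1/(21600 - 44036) = 1/(-22436) = -1/22436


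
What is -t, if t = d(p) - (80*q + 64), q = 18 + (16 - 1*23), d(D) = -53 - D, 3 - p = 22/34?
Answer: 16989/17 ≈ 999.35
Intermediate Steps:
p = 40/17 (p = 3 - 22/34 = 3 - 1*11/17 = 3 - 11/17 = 40/17 ≈ 2.3529)
q = 11 (q = 18 + (16 - 23) = 18 - 7 = 11)
t = -16989/17 (t = (-53 - 1*40/17) - (80*11 + 64) = (-53 - 40/17) - (880 + 64) = -941/17 - 1*944 = -941/17 - 944 = -16989/17 ≈ -999.35)
-t = -1*(-16989/17) = 16989/17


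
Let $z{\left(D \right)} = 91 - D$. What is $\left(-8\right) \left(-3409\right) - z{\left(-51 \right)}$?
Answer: $27130$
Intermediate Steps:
$\left(-8\right) \left(-3409\right) - z{\left(-51 \right)} = \left(-8\right) \left(-3409\right) - \left(91 - -51\right) = 27272 - \left(91 + 51\right) = 27272 - 142 = 27130$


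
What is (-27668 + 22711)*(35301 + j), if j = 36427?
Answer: -355555696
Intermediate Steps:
(-27668 + 22711)*(35301 + j) = (-27668 + 22711)*(35301 + 36427) = -4957*71728 = -355555696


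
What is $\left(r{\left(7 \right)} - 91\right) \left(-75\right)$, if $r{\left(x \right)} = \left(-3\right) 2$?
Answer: $7275$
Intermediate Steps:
$r{\left(x \right)} = -6$
$\left(r{\left(7 \right)} - 91\right) \left(-75\right) = \left(-6 - 91\right) \left(-75\right) = \left(-97\right) \left(-75\right) = 7275$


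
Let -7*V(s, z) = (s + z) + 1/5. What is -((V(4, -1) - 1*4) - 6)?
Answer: 366/35 ≈ 10.457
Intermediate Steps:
V(s, z) = -1/35 - s/7 - z/7 (V(s, z) = -((s + z) + 1/5)/7 = -(1/5 + s + z)/7 = -1/35 - s/7 - z/7)
-((V(4, -1) - 1*4) - 6) = -(((-1/35 - 1/7*4 - 1/7*(-1)) - 1*4) - 6) = -(((-1/35 - 4/7 + 1/7) - 4) - 6) = -((-16/35 - 4) - 6) = -(-156/35 - 6) = -1*(-366/35) = 366/35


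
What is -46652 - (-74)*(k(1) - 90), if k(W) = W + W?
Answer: -53164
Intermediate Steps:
k(W) = 2*W
-46652 - (-74)*(k(1) - 90) = -46652 - (-74)*(2*1 - 90) = -46652 - (-74)*(2 - 90) = -46652 - (-74)*(-88) = -46652 - 1*6512 = -46652 - 6512 = -53164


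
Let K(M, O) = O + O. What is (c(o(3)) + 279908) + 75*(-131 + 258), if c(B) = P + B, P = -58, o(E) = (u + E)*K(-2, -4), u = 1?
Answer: 289343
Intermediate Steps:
K(M, O) = 2*O
o(E) = -8 - 8*E (o(E) = (1 + E)*(2*(-4)) = (1 + E)*(-8) = -8 - 8*E)
c(B) = -58 + B
(c(o(3)) + 279908) + 75*(-131 + 258) = ((-58 + (-8 - 8*3)) + 279908) + 75*(-131 + 258) = ((-58 + (-8 - 24)) + 279908) + 75*127 = ((-58 - 32) + 279908) + 9525 = (-90 + 279908) + 9525 = 279818 + 9525 = 289343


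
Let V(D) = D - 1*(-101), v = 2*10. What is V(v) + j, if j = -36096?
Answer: -35975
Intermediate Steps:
v = 20
V(D) = 101 + D (V(D) = D + 101 = 101 + D)
V(v) + j = (101 + 20) - 36096 = 121 - 36096 = -35975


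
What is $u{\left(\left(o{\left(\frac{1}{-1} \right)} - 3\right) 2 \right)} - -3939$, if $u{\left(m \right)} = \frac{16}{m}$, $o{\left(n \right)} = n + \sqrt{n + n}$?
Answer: $\frac{35435}{9} - \frac{4 i \sqrt{2}}{9} \approx 3937.2 - 0.62854 i$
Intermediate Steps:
$o{\left(n \right)} = n + \sqrt{2} \sqrt{n}$ ($o{\left(n \right)} = n + \sqrt{2 n} = n + \sqrt{2} \sqrt{n}$)
$u{\left(\left(o{\left(\frac{1}{-1} \right)} - 3\right) 2 \right)} - -3939 = \frac{16}{\left(\left(\frac{1}{-1} + \sqrt{2} \sqrt{\frac{1}{-1}}\right) - 3\right) 2} - -3939 = \frac{16}{\left(\left(-1 + \sqrt{2} \sqrt{-1}\right) - 3\right) 2} + 3939 = \frac{16}{\left(\left(-1 + \sqrt{2} i\right) - 3\right) 2} + 3939 = \frac{16}{\left(\left(-1 + i \sqrt{2}\right) - 3\right) 2} + 3939 = \frac{16}{\left(-4 + i \sqrt{2}\right) 2} + 3939 = \frac{16}{-8 + 2 i \sqrt{2}} + 3939 = 3939 + \frac{16}{-8 + 2 i \sqrt{2}}$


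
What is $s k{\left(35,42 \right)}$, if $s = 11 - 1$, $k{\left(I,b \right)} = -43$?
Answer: $-430$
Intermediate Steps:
$s = 10$ ($s = 11 - 1 = 10$)
$s k{\left(35,42 \right)} = 10 \left(-43\right) = -430$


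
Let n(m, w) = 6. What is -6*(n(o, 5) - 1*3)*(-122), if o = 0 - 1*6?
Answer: 2196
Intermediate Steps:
o = -6 (o = 0 - 6 = -6)
-6*(n(o, 5) - 1*3)*(-122) = -6*(6 - 1*3)*(-122) = -6*(6 - 3)*(-122) = -6*3*(-122) = -18*(-122) = 2196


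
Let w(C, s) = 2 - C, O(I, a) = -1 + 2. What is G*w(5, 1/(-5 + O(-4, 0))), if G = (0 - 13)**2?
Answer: -507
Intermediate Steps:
O(I, a) = 1
G = 169 (G = (-13)**2 = 169)
G*w(5, 1/(-5 + O(-4, 0))) = 169*(2 - 1*5) = 169*(2 - 5) = 169*(-3) = -507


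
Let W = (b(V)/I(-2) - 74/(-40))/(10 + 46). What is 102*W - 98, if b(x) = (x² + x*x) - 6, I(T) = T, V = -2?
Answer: -54013/560 ≈ -96.452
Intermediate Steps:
b(x) = -6 + 2*x² (b(x) = (x² + x²) - 6 = 2*x² - 6 = -6 + 2*x²)
W = 17/1120 (W = ((-6 + 2*(-2)²)/(-2) - 74/(-40))/(10 + 46) = ((-6 + 2*4)*(-½) - 74*(-1/40))/56 = ((-6 + 8)*(-½) + 37/20)*(1/56) = (2*(-½) + 37/20)*(1/56) = (-1 + 37/20)*(1/56) = (17/20)*(1/56) = 17/1120 ≈ 0.015179)
102*W - 98 = 102*(17/1120) - 98 = 867/560 - 98 = -54013/560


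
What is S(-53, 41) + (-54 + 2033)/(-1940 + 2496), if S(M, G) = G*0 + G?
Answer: 24775/556 ≈ 44.559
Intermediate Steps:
S(M, G) = G (S(M, G) = 0 + G = G)
S(-53, 41) + (-54 + 2033)/(-1940 + 2496) = 41 + (-54 + 2033)/(-1940 + 2496) = 41 + 1979/556 = 24775/556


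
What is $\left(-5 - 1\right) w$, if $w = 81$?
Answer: $-486$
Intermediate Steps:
$\left(-5 - 1\right) w = \left(-5 - 1\right) 81 = \left(-6\right) 81 = -486$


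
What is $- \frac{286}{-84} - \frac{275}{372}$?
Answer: $\frac{6941}{2604} \approx 2.6655$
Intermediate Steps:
$- \frac{286}{-84} - \frac{275}{372} = \left(-286\right) \left(- \frac{1}{84}\right) - \frac{275}{372} = \frac{143}{42} - \frac{275}{372} = \frac{6941}{2604}$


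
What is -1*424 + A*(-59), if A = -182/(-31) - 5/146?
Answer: -3477627/4526 ≈ -768.37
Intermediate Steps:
A = 26417/4526 (A = -182*(-1/31) - 5*1/146 = 182/31 - 5/146 = 26417/4526 ≈ 5.8367)
-1*424 + A*(-59) = -1*424 + (26417/4526)*(-59) = -424 - 1558603/4526 = -3477627/4526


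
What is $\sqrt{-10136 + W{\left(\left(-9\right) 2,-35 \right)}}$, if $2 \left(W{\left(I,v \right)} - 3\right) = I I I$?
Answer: $i \sqrt{13049} \approx 114.23 i$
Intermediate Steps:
$W{\left(I,v \right)} = 3 + \frac{I^{3}}{2}$ ($W{\left(I,v \right)} = 3 + \frac{I I I}{2} = 3 + \frac{I^{2} I}{2} = 3 + \frac{I^{3}}{2}$)
$\sqrt{-10136 + W{\left(\left(-9\right) 2,-35 \right)}} = \sqrt{-10136 + \left(3 + \frac{\left(\left(-9\right) 2\right)^{3}}{2}\right)} = \sqrt{-10136 + \left(3 + \frac{\left(-18\right)^{3}}{2}\right)} = \sqrt{-10136 + \left(3 + \frac{1}{2} \left(-5832\right)\right)} = \sqrt{-10136 + \left(3 - 2916\right)} = \sqrt{-10136 - 2913} = \sqrt{-13049} = i \sqrt{13049}$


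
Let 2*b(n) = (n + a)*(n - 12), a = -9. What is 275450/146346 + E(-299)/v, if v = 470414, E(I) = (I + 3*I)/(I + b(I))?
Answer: 171309652088019/91016456910505 ≈ 1.8822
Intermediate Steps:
b(n) = (-12 + n)*(-9 + n)/2 (b(n) = ((n - 9)*(n - 12))/2 = ((-9 + n)*(-12 + n))/2 = ((-12 + n)*(-9 + n))/2 = (-12 + n)*(-9 + n)/2)
E(I) = 4*I/(54 + I**2/2 - 19*I/2) (E(I) = (I + 3*I)/(I + (54 + I**2/2 - 21*I/2)) = (4*I)/(54 + I**2/2 - 19*I/2) = 4*I/(54 + I**2/2 - 19*I/2))
275450/146346 + E(-299)/v = 275450/146346 + (8*(-299)/(108 + (-299)**2 - 19*(-299)))/470414 = 275450*(1/146346) + (8*(-299)/(108 + 89401 + 5681))*(1/470414) = 137725/73173 + (8*(-299)/95190)*(1/470414) = 137725/73173 + (8*(-299)*(1/95190))*(1/470414) = 137725/73173 - 1196/47595*1/470414 = 137725/73173 - 598/11194677165 = 171309652088019/91016456910505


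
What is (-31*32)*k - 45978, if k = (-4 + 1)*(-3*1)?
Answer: -54906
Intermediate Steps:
k = 9 (k = -3*(-3) = 9)
(-31*32)*k - 45978 = -31*32*9 - 45978 = -992*9 - 45978 = -8928 - 45978 = -54906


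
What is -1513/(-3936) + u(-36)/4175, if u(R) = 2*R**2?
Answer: 16518887/16432800 ≈ 1.0052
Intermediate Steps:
-1513/(-3936) + u(-36)/4175 = -1513/(-3936) + (2*(-36)**2)/4175 = -1513*(-1/3936) + (2*1296)*(1/4175) = 1513/3936 + 2592*(1/4175) = 1513/3936 + 2592/4175 = 16518887/16432800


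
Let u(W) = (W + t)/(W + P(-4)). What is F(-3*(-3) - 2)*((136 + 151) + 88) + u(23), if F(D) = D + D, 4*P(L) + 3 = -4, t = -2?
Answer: 446334/85 ≈ 5251.0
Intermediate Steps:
P(L) = -7/4 (P(L) = -¾ + (¼)*(-4) = -¾ - 1 = -7/4)
F(D) = 2*D
u(W) = (-2 + W)/(-7/4 + W) (u(W) = (W - 2)/(W - 7/4) = (-2 + W)/(-7/4 + W))
F(-3*(-3) - 2)*((136 + 151) + 88) + u(23) = (2*(-3*(-3) - 2))*((136 + 151) + 88) + 4*(-2 + 23)/(-7 + 4*23) = (2*(9 - 2))*(287 + 88) + 4*21/(-7 + 92) = (2*7)*375 + 4*21/85 = 14*375 + 4*(1/85)*21 = 5250 + 84/85 = 446334/85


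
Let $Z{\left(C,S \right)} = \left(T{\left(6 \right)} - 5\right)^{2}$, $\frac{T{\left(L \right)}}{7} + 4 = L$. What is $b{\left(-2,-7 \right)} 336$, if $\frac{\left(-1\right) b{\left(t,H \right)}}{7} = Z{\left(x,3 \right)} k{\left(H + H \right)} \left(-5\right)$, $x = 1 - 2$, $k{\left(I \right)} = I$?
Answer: $-13335840$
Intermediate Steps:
$T{\left(L \right)} = -28 + 7 L$
$x = -1$
$Z{\left(C,S \right)} = 81$ ($Z{\left(C,S \right)} = \left(\left(-28 + 7 \cdot 6\right) - 5\right)^{2} = \left(\left(-28 + 42\right) - 5\right)^{2} = \left(14 - 5\right)^{2} = 9^{2} = 81$)
$b{\left(t,H \right)} = 5670 H$ ($b{\left(t,H \right)} = - 7 \cdot 81 \left(H + H\right) \left(-5\right) = - 7 \cdot 81 \cdot 2 H \left(-5\right) = - 7 \cdot 162 H \left(-5\right) = - 7 \left(- 810 H\right) = 5670 H$)
$b{\left(-2,-7 \right)} 336 = 5670 \left(-7\right) 336 = \left(-39690\right) 336 = -13335840$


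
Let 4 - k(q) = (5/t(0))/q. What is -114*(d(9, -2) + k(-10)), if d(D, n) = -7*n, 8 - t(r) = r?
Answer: -16473/8 ≈ -2059.1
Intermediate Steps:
t(r) = 8 - r
k(q) = 4 - 5/(8*q) (k(q) = 4 - 5/(8 - 1*0)/q = 4 - 5/(8 + 0)/q = 4 - 5/8/q = 4 - 5*(1/8)/q = 4 - 5/(8*q))
-114*(d(9, -2) + k(-10)) = -114*(-7*(-2) + (4 - 5/8/(-10))) = -114*(14 + (4 - 5/8*(-1/10))) = -114*(14 + (4 + 1/16)) = -114*(14 + 65/16) = -114*289/16 = -16473/8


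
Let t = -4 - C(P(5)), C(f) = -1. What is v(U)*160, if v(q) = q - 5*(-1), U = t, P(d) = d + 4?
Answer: 320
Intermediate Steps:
P(d) = 4 + d
t = -3 (t = -4 - 1*(-1) = -4 + 1 = -3)
U = -3
v(q) = 5 + q (v(q) = q + 5 = 5 + q)
v(U)*160 = (5 - 3)*160 = 2*160 = 320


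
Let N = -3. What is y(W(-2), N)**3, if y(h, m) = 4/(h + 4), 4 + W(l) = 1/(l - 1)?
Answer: -1728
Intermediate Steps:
W(l) = -4 + 1/(-1 + l) (W(l) = -4 + 1/(l - 1) = -4 + 1/(-1 + l))
y(h, m) = 4/(4 + h)
y(W(-2), N)**3 = (4/(4 + (5 - 4*(-2))/(-1 - 2)))**3 = (4/(4 + (5 + 8)/(-3)))**3 = (4/(4 - 1/3*13))**3 = (4/(4 - 13/3))**3 = (4/(-1/3))**3 = (4*(-3))**3 = (-12)**3 = -1728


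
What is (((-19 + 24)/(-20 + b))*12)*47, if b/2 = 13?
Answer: 470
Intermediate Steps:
b = 26 (b = 2*13 = 26)
(((-19 + 24)/(-20 + b))*12)*47 = (((-19 + 24)/(-20 + 26))*12)*47 = ((5/6)*12)*47 = ((5*(⅙))*12)*47 = ((⅚)*12)*47 = 10*47 = 470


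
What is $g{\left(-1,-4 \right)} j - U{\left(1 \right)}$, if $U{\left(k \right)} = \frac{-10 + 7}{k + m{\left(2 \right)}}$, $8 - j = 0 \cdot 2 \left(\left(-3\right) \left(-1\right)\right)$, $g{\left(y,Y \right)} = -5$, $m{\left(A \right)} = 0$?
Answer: $-37$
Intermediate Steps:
$j = 8$ ($j = 8 - 0 \cdot 2 \left(\left(-3\right) \left(-1\right)\right) = 8 - 0 \cdot 3 = 8 - 0 = 8 + 0 = 8$)
$U{\left(k \right)} = - \frac{3}{k}$ ($U{\left(k \right)} = \frac{-10 + 7}{k + 0} = - \frac{3}{k}$)
$g{\left(-1,-4 \right)} j - U{\left(1 \right)} = \left(-5\right) 8 - - \frac{3}{1} = -40 - \left(-3\right) 1 = -40 - -3 = -40 + 3 = -37$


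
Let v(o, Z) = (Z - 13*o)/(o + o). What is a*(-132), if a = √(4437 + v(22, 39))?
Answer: -6*√2144791 ≈ -8787.1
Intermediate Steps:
v(o, Z) = (Z - 13*o)/(2*o) (v(o, Z) = (Z - 13*o)/((2*o)) = (Z - 13*o)*(1/(2*o)) = (Z - 13*o)/(2*o))
a = √2144791/22 (a = √(4437 + (½)*(39 - 13*22)/22) = √(4437 + (½)*(1/22)*(39 - 286)) = √(4437 + (½)*(1/22)*(-247)) = √(4437 - 247/44) = √(194981/44) = √2144791/22 ≈ 66.569)
a*(-132) = (√2144791/22)*(-132) = -6*√2144791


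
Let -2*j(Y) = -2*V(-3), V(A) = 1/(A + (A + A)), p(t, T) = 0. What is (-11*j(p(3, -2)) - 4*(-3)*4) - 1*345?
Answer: -2662/9 ≈ -295.78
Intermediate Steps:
V(A) = 1/(3*A) (V(A) = 1/(A + 2*A) = 1/(3*A))
j(Y) = -⅑ (j(Y) = -(-1)*(⅓)/(-3) = -(-1)*(⅓)*(-⅓) = -(-1)*(-1)/9 = -½*2/9 = -⅑)
(-11*j(p(3, -2)) - 4*(-3)*4) - 1*345 = (-11*(-⅑) - 4*(-3)*4) - 1*345 = (11/9 + 12*4) - 345 = (11/9 + 48) - 345 = 443/9 - 345 = -2662/9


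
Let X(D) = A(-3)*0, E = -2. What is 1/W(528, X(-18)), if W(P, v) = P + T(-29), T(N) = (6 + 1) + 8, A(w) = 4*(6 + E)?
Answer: 1/543 ≈ 0.0018416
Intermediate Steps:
A(w) = 16 (A(w) = 4*(6 - 2) = 4*4 = 16)
T(N) = 15 (T(N) = 7 + 8 = 15)
X(D) = 0 (X(D) = 16*0 = 0)
W(P, v) = 15 + P (W(P, v) = P + 15 = 15 + P)
1/W(528, X(-18)) = 1/(15 + 528) = 1/543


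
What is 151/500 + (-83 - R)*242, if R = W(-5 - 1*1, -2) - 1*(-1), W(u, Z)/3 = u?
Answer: -7985849/500 ≈ -15972.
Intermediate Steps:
W(u, Z) = 3*u
R = -17 (R = 3*(-5 - 1*1) - 1*(-1) = 3*(-5 - 1) + 1 = 3*(-6) + 1 = -18 + 1 = -17)
151/500 + (-83 - R)*242 = 151/500 + (-83 - 1*(-17))*242 = 151*(1/500) + (-83 + 17)*242 = 151/500 - 66*242 = 151/500 - 15972 = -7985849/500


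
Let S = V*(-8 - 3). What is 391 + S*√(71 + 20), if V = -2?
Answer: 391 + 22*√91 ≈ 600.87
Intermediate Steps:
S = 22 (S = -2*(-8 - 3) = -2*(-11) = 22)
391 + S*√(71 + 20) = 391 + 22*√(71 + 20) = 391 + 22*√91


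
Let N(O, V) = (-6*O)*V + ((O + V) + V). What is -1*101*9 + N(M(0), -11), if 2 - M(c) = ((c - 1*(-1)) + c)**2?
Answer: -864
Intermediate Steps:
M(c) = 2 - (1 + 2*c)**2 (M(c) = 2 - ((c - 1*(-1)) + c)**2 = 2 - ((c + 1) + c)**2 = 2 - ((1 + c) + c)**2 = 2 - (1 + 2*c)**2)
N(O, V) = O + 2*V - 6*O*V (N(O, V) = -6*O*V + (O + 2*V) = O + 2*V - 6*O*V)
-1*101*9 + N(M(0), -11) = -1*101*9 + ((2 - (1 + 2*0)**2) + 2*(-11) - 6*(2 - (1 + 2*0)**2)*(-11)) = -101*9 + ((2 - (1 + 0)**2) - 22 - 6*(2 - (1 + 0)**2)*(-11)) = -909 + ((2 - 1*1**2) - 22 - 6*(2 - 1*1**2)*(-11)) = -909 + ((2 - 1*1) - 22 - 6*(2 - 1*1)*(-11)) = -909 + ((2 - 1) - 22 - 6*(2 - 1)*(-11)) = -909 + (1 - 22 - 6*1*(-11)) = -909 + (1 - 22 + 66) = -909 + 45 = -864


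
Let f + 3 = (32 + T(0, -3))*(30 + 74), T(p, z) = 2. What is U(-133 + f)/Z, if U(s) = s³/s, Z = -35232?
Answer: -361250/1101 ≈ -328.11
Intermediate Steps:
f = 3533 (f = -3 + (32 + 2)*(30 + 74) = -3 + 34*104 = -3 + 3536 = 3533)
U(s) = s²
U(-133 + f)/Z = (-133 + 3533)²/(-35232) = 3400²*(-1/35232) = 11560000*(-1/35232) = -361250/1101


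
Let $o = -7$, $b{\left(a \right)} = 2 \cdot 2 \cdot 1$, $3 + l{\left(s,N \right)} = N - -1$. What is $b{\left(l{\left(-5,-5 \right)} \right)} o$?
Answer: $-28$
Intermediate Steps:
$l{\left(s,N \right)} = -2 + N$ ($l{\left(s,N \right)} = -3 + \left(N - -1\right) = -3 + \left(N + 1\right) = -3 + \left(1 + N\right) = -2 + N$)
$b{\left(a \right)} = 4$ ($b{\left(a \right)} = 4 \cdot 1 = 4$)
$b{\left(l{\left(-5,-5 \right)} \right)} o = 4 \left(-7\right) = -28$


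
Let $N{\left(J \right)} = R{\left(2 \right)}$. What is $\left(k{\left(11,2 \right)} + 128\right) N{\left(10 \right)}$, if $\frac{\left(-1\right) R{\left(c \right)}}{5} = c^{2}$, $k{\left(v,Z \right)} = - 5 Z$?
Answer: $-2360$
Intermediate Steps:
$R{\left(c \right)} = - 5 c^{2}$
$N{\left(J \right)} = -20$ ($N{\left(J \right)} = - 5 \cdot 2^{2} = \left(-5\right) 4 = -20$)
$\left(k{\left(11,2 \right)} + 128\right) N{\left(10 \right)} = \left(\left(-5\right) 2 + 128\right) \left(-20\right) = \left(-10 + 128\right) \left(-20\right) = 118 \left(-20\right) = -2360$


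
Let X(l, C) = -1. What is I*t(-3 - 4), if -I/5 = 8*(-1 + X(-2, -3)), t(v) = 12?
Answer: 960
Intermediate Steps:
I = 80 (I = -40*(-1 - 1) = -40*(-2) = -5*(-16) = 80)
I*t(-3 - 4) = 80*12 = 960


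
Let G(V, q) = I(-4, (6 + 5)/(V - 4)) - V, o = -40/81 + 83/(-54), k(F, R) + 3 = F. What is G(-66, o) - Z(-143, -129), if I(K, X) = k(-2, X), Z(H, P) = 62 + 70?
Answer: -71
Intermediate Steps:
k(F, R) = -3 + F
Z(H, P) = 132
I(K, X) = -5 (I(K, X) = -3 - 2 = -5)
o = -329/162 (o = -40*1/81 + 83*(-1/54) = -40/81 - 83/54 = -329/162 ≈ -2.0309)
G(V, q) = -5 - V
G(-66, o) - Z(-143, -129) = (-5 - 1*(-66)) - 1*132 = (-5 + 66) - 132 = 61 - 132 = -71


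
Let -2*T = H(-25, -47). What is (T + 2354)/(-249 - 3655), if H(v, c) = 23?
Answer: -4685/7808 ≈ -0.60003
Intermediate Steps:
T = -23/2 (T = -1/2*23 = -23/2 ≈ -11.500)
(T + 2354)/(-249 - 3655) = (-23/2 + 2354)/(-249 - 3655) = (4685/2)/(-3904) = (4685/2)*(-1/3904) = -4685/7808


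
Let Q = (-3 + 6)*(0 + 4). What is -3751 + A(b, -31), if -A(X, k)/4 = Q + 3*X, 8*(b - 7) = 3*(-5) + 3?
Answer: -3865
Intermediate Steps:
b = 11/2 (b = 7 + (3*(-5) + 3)/8 = 7 + (-15 + 3)/8 = 7 + (⅛)*(-12) = 7 - 3/2 = 11/2 ≈ 5.5000)
Q = 12 (Q = 3*4 = 12)
A(X, k) = -48 - 12*X (A(X, k) = -4*(12 + 3*X) = -48 - 12*X)
-3751 + A(b, -31) = -3751 + (-48 - 12*11/2) = -3751 + (-48 - 66) = -3751 - 114 = -3865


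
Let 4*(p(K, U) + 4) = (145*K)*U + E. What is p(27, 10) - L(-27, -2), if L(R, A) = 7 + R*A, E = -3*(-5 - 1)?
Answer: 9727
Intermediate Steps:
E = 18 (E = -3*(-6) = 18)
L(R, A) = 7 + A*R
p(K, U) = ½ + 145*K*U/4 (p(K, U) = -4 + ((145*K)*U + 18)/4 = -4 + (145*K*U + 18)/4 = -4 + (18 + 145*K*U)/4 = -4 + (9/2 + 145*K*U/4) = ½ + 145*K*U/4)
p(27, 10) - L(-27, -2) = (½ + (145/4)*27*10) - (7 - 2*(-27)) = (½ + 19575/2) - (7 + 54) = 9788 - 1*61 = 9788 - 61 = 9727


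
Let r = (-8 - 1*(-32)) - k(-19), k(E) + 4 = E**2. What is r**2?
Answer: 110889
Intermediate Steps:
k(E) = -4 + E**2
r = -333 (r = (-8 - 1*(-32)) - (-4 + (-19)**2) = (-8 + 32) - (-4 + 361) = 24 - 1*357 = 24 - 357 = -333)
r**2 = (-333)**2 = 110889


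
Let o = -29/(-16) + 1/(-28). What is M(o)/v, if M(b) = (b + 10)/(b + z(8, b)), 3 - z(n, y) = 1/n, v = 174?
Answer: 1319/90654 ≈ 0.014550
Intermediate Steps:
o = 199/112 (o = -29*(-1/16) + 1*(-1/28) = 29/16 - 1/28 = 199/112 ≈ 1.7768)
z(n, y) = 3 - 1/n
M(b) = (10 + b)/(23/8 + b) (M(b) = (b + 10)/(b + (3 - 1/8)) = (10 + b)/(b + (3 - 1*⅛)) = (10 + b)/(b + (3 - ⅛)) = (10 + b)/(b + 23/8) = (10 + b)/(23/8 + b))
M(o)/v = (8*(10 + 199/112)/(23 + 8*(199/112)))/174 = (8*(1319/112)/(23 + 199/14))*(1/174) = (8*(1319/112)/(521/14))*(1/174) = (8*(14/521)*(1319/112))*(1/174) = (1319/521)*(1/174) = 1319/90654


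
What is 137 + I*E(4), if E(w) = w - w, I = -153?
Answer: 137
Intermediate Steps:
E(w) = 0
137 + I*E(4) = 137 - 153*0 = 137 + 0 = 137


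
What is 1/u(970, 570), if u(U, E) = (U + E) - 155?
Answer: 1/1385 ≈ 0.00072202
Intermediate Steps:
u(U, E) = -155 + E + U (u(U, E) = (E + U) - 155 = -155 + E + U)
1/u(970, 570) = 1/(-155 + 570 + 970) = 1/1385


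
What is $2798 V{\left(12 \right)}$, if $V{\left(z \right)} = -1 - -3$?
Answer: $5596$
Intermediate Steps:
$V{\left(z \right)} = 2$ ($V{\left(z \right)} = -1 + 3 = 2$)
$2798 V{\left(12 \right)} = 2798 \cdot 2 = 5596$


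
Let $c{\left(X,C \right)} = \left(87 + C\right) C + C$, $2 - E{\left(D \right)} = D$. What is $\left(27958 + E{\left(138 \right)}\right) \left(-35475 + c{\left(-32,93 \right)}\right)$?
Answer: $-518657724$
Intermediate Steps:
$E{\left(D \right)} = 2 - D$
$c{\left(X,C \right)} = C + C \left(87 + C\right)$ ($c{\left(X,C \right)} = C \left(87 + C\right) + C = C + C \left(87 + C\right)$)
$\left(27958 + E{\left(138 \right)}\right) \left(-35475 + c{\left(-32,93 \right)}\right) = \left(27958 + \left(2 - 138\right)\right) \left(-35475 + 93 \left(88 + 93\right)\right) = \left(27958 + \left(2 - 138\right)\right) \left(-35475 + 93 \cdot 181\right) = \left(27958 - 136\right) \left(-35475 + 16833\right) = 27822 \left(-18642\right) = -518657724$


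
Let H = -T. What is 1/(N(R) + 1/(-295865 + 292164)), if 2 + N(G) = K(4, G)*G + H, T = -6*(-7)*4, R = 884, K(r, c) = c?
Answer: 3701/2891539485 ≈ 1.2799e-6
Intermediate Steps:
T = 168 (T = 42*4 = 168)
H = -168 (H = -1*168 = -168)
N(G) = -170 + G**2 (N(G) = -2 + (G*G - 168) = -2 + (G**2 - 168) = -2 + (-168 + G**2) = -170 + G**2)
1/(N(R) + 1/(-295865 + 292164)) = 1/((-170 + 884**2) + 1/(-295865 + 292164)) = 1/((-170 + 781456) + 1/(-3701)) = 1/(781286 - 1/3701) = 1/(2891539485/3701) = 3701/2891539485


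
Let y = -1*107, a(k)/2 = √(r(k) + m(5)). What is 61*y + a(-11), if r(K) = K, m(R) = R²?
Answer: -6527 + 2*√14 ≈ -6519.5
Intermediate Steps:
a(k) = 2*√(25 + k) (a(k) = 2*√(k + 5²) = 2*√(k + 25) = 2*√(25 + k))
y = -107
61*y + a(-11) = 61*(-107) + 2*√(25 - 11) = -6527 + 2*√14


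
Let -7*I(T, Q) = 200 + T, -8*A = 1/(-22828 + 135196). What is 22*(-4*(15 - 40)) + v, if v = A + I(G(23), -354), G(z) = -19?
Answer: 13681028729/6292608 ≈ 2174.1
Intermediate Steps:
A = -1/898944 (A = -1/(8*(-22828 + 135196)) = -1/8/112368 = -1/8*1/112368 = -1/898944 ≈ -1.1124e-6)
I(T, Q) = -200/7 - T/7 (I(T, Q) = -(200 + T)/7 = -200/7 - T/7)
v = -162708871/6292608 (v = -1/898944 + (-200/7 - 1/7*(-19)) = -1/898944 + (-200/7 + 19/7) = -1/898944 - 181/7 = -162708871/6292608 ≈ -25.857)
22*(-4*(15 - 40)) + v = 22*(-4*(15 - 40)) - 162708871/6292608 = 22*(-4*(-25)) - 162708871/6292608 = 22*100 - 162708871/6292608 = 2200 - 162708871/6292608 = 13681028729/6292608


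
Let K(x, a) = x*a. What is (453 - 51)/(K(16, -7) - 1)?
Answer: -402/113 ≈ -3.5575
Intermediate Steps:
K(x, a) = a*x
(453 - 51)/(K(16, -7) - 1) = (453 - 51)/(-7*16 - 1) = 402/(-112 - 1) = 402/(-113) = 402*(-1/113) = -402/113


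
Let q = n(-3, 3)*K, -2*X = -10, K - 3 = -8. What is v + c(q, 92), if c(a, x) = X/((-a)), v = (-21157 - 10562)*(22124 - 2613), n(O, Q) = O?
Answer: -1856608228/3 ≈ -6.1887e+8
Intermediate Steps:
K = -5 (K = 3 - 8 = -5)
X = 5 (X = -1/2*(-10) = 5)
v = -618869409 (v = -31719*19511 = -618869409)
q = 15 (q = -3*(-5) = 15)
c(a, x) = -5/a (c(a, x) = 5/((-a)) = 5*(-1/a) = -5/a)
v + c(q, 92) = -618869409 - 5/15 = -618869409 - 5*1/15 = -618869409 - 1/3 = -1856608228/3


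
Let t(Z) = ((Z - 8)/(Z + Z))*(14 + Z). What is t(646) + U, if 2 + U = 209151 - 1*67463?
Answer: 45869848/323 ≈ 1.4201e+5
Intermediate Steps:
U = 141686 (U = -2 + (209151 - 1*67463) = -2 + (209151 - 67463) = -2 + 141688 = 141686)
t(Z) = (-8 + Z)*(14 + Z)/(2*Z) (t(Z) = ((-8 + Z)/((2*Z)))*(14 + Z) = ((-8 + Z)*(1/(2*Z)))*(14 + Z) = ((-8 + Z)/(2*Z))*(14 + Z) = (-8 + Z)*(14 + Z)/(2*Z))
t(646) + U = (3 + (½)*646 - 56/646) + 141686 = (3 + 323 - 56*1/646) + 141686 = (3 + 323 - 28/323) + 141686 = 105270/323 + 141686 = 45869848/323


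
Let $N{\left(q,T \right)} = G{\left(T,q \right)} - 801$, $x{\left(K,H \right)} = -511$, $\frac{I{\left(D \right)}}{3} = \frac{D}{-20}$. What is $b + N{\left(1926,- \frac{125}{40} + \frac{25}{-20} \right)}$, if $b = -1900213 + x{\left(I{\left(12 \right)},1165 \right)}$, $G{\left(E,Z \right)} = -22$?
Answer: $-1901547$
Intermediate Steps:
$I{\left(D \right)} = - \frac{3 D}{20}$ ($I{\left(D \right)} = 3 \frac{D}{-20} = 3 D \left(- \frac{1}{20}\right) = 3 \left(- \frac{D}{20}\right) = - \frac{3 D}{20}$)
$N{\left(q,T \right)} = -823$ ($N{\left(q,T \right)} = -22 - 801 = -823$)
$b = -1900724$ ($b = -1900213 - 511 = -1900724$)
$b + N{\left(1926,- \frac{125}{40} + \frac{25}{-20} \right)} = -1900724 - 823 = -1901547$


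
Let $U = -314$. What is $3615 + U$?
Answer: $3301$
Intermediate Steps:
$3615 + U = 3615 - 314 = 3301$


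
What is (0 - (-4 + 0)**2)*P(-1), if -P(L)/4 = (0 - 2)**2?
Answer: 256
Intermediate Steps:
P(L) = -16 (P(L) = -4*(0 - 2)**2 = -4*(-2)**2 = -4*4 = -16)
(0 - (-4 + 0)**2)*P(-1) = (0 - (-4 + 0)**2)*(-16) = (0 - 1*(-4)**2)*(-16) = (0 - 1*16)*(-16) = (0 - 16)*(-16) = -16*(-16) = 256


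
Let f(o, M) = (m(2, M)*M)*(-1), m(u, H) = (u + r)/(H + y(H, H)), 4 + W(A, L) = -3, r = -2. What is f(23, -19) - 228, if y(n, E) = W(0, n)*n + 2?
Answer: -228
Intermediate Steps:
W(A, L) = -7 (W(A, L) = -4 - 3 = -7)
y(n, E) = 2 - 7*n (y(n, E) = -7*n + 2 = 2 - 7*n)
m(u, H) = (-2 + u)/(2 - 6*H) (m(u, H) = (u - 2)/(H + (2 - 7*H)) = (-2 + u)/(2 - 6*H))
f(o, M) = 0 (f(o, M) = (((-2 + 2)/(2*(1 - 3*M)))*M)*(-1) = (((½)*0/(1 - 3*M))*M)*(-1) = (0*M)*(-1) = 0*(-1) = 0)
f(23, -19) - 228 = 0 - 228 = -228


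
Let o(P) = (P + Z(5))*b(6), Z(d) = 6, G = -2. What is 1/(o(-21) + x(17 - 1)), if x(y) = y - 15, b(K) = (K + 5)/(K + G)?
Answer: -4/161 ≈ -0.024845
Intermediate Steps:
b(K) = (5 + K)/(-2 + K) (b(K) = (K + 5)/(K - 2) = (5 + K)/(-2 + K))
x(y) = -15 + y
o(P) = 33/2 + 11*P/4 (o(P) = (P + 6)*((5 + 6)/(-2 + 6)) = (6 + P)*(11/4) = 33/2 + 11*P/4)
1/(o(-21) + x(17 - 1)) = 1/((33/2 + (11/4)*(-21)) + (-15 + (17 - 1))) = 1/((33/2 - 231/4) + (-15 + 16)) = 1/(-165/4 + 1) = 1/(-161/4) = -4/161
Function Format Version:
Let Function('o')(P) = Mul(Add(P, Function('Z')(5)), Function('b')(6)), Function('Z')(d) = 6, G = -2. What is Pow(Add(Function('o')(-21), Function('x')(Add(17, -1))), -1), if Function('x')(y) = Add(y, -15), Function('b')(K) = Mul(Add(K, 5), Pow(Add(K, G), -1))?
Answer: Rational(-4, 161) ≈ -0.024845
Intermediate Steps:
Function('b')(K) = Mul(Pow(Add(-2, K), -1), Add(5, K)) (Function('b')(K) = Mul(Add(K, 5), Pow(Add(K, -2), -1)) = Mul(Add(5, K), Pow(Add(-2, K), -1)) = Mul(Pow(Add(-2, K), -1), Add(5, K)))
Function('x')(y) = Add(-15, y)
Function('o')(P) = Add(Rational(33, 2), Mul(Rational(11, 4), P)) (Function('o')(P) = Mul(Add(P, 6), Mul(Pow(Add(-2, 6), -1), Add(5, 6))) = Mul(Add(6, P), Mul(Pow(4, -1), 11)) = Mul(Add(6, P), Mul(Rational(1, 4), 11)) = Mul(Add(6, P), Rational(11, 4)) = Add(Rational(33, 2), Mul(Rational(11, 4), P)))
Pow(Add(Function('o')(-21), Function('x')(Add(17, -1))), -1) = Pow(Add(Add(Rational(33, 2), Mul(Rational(11, 4), -21)), Add(-15, Add(17, -1))), -1) = Pow(Add(Add(Rational(33, 2), Rational(-231, 4)), Add(-15, 16)), -1) = Pow(Add(Rational(-165, 4), 1), -1) = Pow(Rational(-161, 4), -1) = Rational(-4, 161)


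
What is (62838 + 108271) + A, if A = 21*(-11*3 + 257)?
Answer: 175813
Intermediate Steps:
A = 4704 (A = 21*(-33 + 257) = 21*224 = 4704)
(62838 + 108271) + A = (62838 + 108271) + 4704 = 171109 + 4704 = 175813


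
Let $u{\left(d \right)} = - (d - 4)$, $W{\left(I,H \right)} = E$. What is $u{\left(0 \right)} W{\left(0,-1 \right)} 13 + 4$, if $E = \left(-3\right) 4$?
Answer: $-620$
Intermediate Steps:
$E = -12$
$W{\left(I,H \right)} = -12$
$u{\left(d \right)} = 4 - d$ ($u{\left(d \right)} = - (-4 + d) = 4 - d$)
$u{\left(0 \right)} W{\left(0,-1 \right)} 13 + 4 = \left(4 - 0\right) \left(-12\right) 13 + 4 = \left(4 + 0\right) \left(-12\right) 13 + 4 = 4 \left(-12\right) 13 + 4 = \left(-48\right) 13 + 4 = -624 + 4 = -620$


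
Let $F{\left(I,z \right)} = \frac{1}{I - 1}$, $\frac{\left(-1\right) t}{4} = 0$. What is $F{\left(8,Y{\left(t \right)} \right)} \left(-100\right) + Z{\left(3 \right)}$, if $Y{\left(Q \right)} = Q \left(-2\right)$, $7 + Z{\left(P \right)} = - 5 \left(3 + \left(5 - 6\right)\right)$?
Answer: $- \frac{219}{7} \approx -31.286$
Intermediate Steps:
$t = 0$ ($t = \left(-4\right) 0 = 0$)
$Z{\left(P \right)} = -17$ ($Z{\left(P \right)} = -7 - 5 \left(3 + \left(5 - 6\right)\right) = -7 - 5 \left(3 - 1\right) = -7 - 10 = -17$)
$Y{\left(Q \right)} = - 2 Q$
$F{\left(I,z \right)} = \frac{1}{-1 + I}$
$F{\left(8,Y{\left(t \right)} \right)} \left(-100\right) + Z{\left(3 \right)} = \frac{1}{-1 + 8} \left(-100\right) - 17 = \frac{1}{7} \left(-100\right) - 17 = - \frac{100}{7} - 17 = - \frac{219}{7}$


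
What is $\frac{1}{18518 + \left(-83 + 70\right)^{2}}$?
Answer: $\frac{1}{18687} \approx 5.3513 \cdot 10^{-5}$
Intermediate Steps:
$\frac{1}{18518 + \left(-83 + 70\right)^{2}} = \frac{1}{18518 + \left(-13\right)^{2}} = \frac{1}{18518 + 169} = \frac{1}{18687}$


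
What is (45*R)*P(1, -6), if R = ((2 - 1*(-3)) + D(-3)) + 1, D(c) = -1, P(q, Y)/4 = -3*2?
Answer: -5400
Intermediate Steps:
P(q, Y) = -24 (P(q, Y) = 4*(-3*2) = 4*(-6) = -24)
R = 5 (R = ((2 - 1*(-3)) - 1) + 1 = ((2 + 3) - 1) + 1 = (5 - 1) + 1 = 4 + 1 = 5)
(45*R)*P(1, -6) = (45*5)*(-24) = 225*(-24) = -5400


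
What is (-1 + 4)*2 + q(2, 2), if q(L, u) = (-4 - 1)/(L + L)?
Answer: 19/4 ≈ 4.7500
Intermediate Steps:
q(L, u) = -5/(2*L) (q(L, u) = -5*1/(2*L) = -5/(2*L))
(-1 + 4)*2 + q(2, 2) = (-1 + 4)*2 - 5/2/2 = 3*2 - 5/2*1/2 = 6 - 5/4 = 19/4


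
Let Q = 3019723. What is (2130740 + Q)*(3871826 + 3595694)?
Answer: 38461185461760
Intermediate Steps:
(2130740 + Q)*(3871826 + 3595694) = (2130740 + 3019723)*(3871826 + 3595694) = 5150463*7467520 = 38461185461760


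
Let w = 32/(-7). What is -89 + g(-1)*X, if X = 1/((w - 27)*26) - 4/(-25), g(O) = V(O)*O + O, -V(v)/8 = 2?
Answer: -2488543/28730 ≈ -86.618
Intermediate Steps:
V(v) = -16 (V(v) = -8*2 = -16)
g(O) = -15*O (g(O) = -16*O + O = -15*O)
w = -32/7 (w = 32*(-⅐) = -32/7 ≈ -4.5714)
X = 22809/143650 (X = 1/(-32/7 - 27*26) - 4/(-25) = (1/26)/(-221/7) - 4*(-1/25) = -7/221*1/26 + 4/25 = -7/5746 + 4/25 = 22809/143650 ≈ 0.15878)
-89 + g(-1)*X = -89 - 15*(-1)*(22809/143650) = -89 + 15*(22809/143650) = -89 + 68427/28730 = -2488543/28730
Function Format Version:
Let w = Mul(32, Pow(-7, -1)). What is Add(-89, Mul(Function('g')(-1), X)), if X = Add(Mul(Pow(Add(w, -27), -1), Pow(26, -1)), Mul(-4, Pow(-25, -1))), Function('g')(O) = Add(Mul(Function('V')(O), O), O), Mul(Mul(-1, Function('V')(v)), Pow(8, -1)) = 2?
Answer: Rational(-2488543, 28730) ≈ -86.618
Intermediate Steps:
Function('V')(v) = -16 (Function('V')(v) = Mul(-8, 2) = -16)
Function('g')(O) = Mul(-15, O) (Function('g')(O) = Add(Mul(-16, O), O) = Mul(-15, O))
w = Rational(-32, 7) (w = Mul(32, Rational(-1, 7)) = Rational(-32, 7) ≈ -4.5714)
X = Rational(22809, 143650) (X = Add(Mul(Pow(Add(Rational(-32, 7), -27), -1), Pow(26, -1)), Mul(-4, Pow(-25, -1))) = Add(Mul(Pow(Rational(-221, 7), -1), Rational(1, 26)), Mul(-4, Rational(-1, 25))) = Add(Mul(Rational(-7, 221), Rational(1, 26)), Rational(4, 25)) = Add(Rational(-7, 5746), Rational(4, 25)) = Rational(22809, 143650) ≈ 0.15878)
Add(-89, Mul(Function('g')(-1), X)) = Add(-89, Mul(Mul(-15, -1), Rational(22809, 143650))) = Add(-89, Mul(15, Rational(22809, 143650))) = Add(-89, Rational(68427, 28730)) = Rational(-2488543, 28730)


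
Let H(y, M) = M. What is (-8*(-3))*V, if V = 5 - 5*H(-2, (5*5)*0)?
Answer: 120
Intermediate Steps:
V = 5 (V = 5 - 5*5*5*0 = 5 - 125*0 = 5 - 5*0 = 5 + 0 = 5)
(-8*(-3))*V = -8*(-3)*5 = 24*5 = 120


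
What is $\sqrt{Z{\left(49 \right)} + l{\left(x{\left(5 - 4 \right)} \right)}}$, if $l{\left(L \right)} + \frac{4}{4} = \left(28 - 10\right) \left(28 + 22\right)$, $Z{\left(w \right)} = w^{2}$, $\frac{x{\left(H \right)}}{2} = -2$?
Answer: $10 \sqrt{33} \approx 57.446$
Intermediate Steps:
$x{\left(H \right)} = -4$ ($x{\left(H \right)} = 2 \left(-2\right) = -4$)
$l{\left(L \right)} = 899$ ($l{\left(L \right)} = -1 + \left(28 - 10\right) \left(28 + 22\right) = -1 + 18 \cdot 50 = -1 + 900 = 899$)
$\sqrt{Z{\left(49 \right)} + l{\left(x{\left(5 - 4 \right)} \right)}} = \sqrt{49^{2} + 899} = \sqrt{2401 + 899} = \sqrt{3300} = 10 \sqrt{33}$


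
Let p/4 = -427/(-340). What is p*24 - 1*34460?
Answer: -2918852/85 ≈ -34339.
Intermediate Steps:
p = 427/85 (p = 4*(-427/(-340)) = 4*(-427*(-1/340)) = 4*(427/340) = 427/85 ≈ 5.0235)
p*24 - 1*34460 = (427/85)*24 - 1*34460 = 10248/85 - 34460 = -2918852/85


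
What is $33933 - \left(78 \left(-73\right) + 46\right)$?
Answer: $39581$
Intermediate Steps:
$33933 - \left(78 \left(-73\right) + 46\right) = 33933 - \left(-5694 + 46\right) = 33933 - -5648 = 33933 + 5648 = 39581$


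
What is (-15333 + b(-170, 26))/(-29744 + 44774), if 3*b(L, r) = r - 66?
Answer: -46039/45090 ≈ -1.0210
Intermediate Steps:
b(L, r) = -22 + r/3 (b(L, r) = (r - 66)/3 = (-66 + r)/3 = -22 + r/3)
(-15333 + b(-170, 26))/(-29744 + 44774) = (-15333 + (-22 + (1/3)*26))/(-29744 + 44774) = (-15333 + (-22 + 26/3))/15030 = (-15333 - 40/3)*(1/15030) = -46039/3*1/15030 = -46039/45090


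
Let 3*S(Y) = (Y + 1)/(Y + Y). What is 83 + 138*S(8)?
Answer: 871/8 ≈ 108.88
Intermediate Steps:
S(Y) = (1 + Y)/(6*Y) (S(Y) = ((Y + 1)/(Y + Y))/3 = ((1 + Y)/((2*Y)))/3 = ((1 + Y)*(1/(2*Y)))/3 = ((1 + Y)/(2*Y))/3 = (1 + Y)/(6*Y))
83 + 138*S(8) = 83 + 138*((⅙)*(1 + 8)/8) = 83 + 138*((⅙)*(⅛)*9) = 83 + 138*(3/16) = 83 + 207/8 = 871/8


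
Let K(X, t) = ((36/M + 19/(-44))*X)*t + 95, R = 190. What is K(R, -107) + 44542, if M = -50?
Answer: 7485881/110 ≈ 68054.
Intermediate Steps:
K(X, t) = 95 - 1267*X*t/1100 (K(X, t) = ((36/(-50) + 19/(-44))*X)*t + 95 = ((36*(-1/50) + 19*(-1/44))*X)*t + 95 = ((-18/25 - 19/44)*X)*t + 95 = (-1267*X/1100)*t + 95 = -1267*X*t/1100 + 95 = 95 - 1267*X*t/1100)
K(R, -107) + 44542 = (95 - 1267/1100*190*(-107)) + 44542 = (95 + 2575811/110) + 44542 = 2586261/110 + 44542 = 7485881/110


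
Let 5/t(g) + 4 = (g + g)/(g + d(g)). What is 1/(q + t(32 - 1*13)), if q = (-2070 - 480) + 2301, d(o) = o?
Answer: -3/752 ≈ -0.0039894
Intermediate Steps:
t(g) = -5/3 (t(g) = 5/(-4 + (g + g)/(g + g)) = 5/(-4 + (2*g)/((2*g))) = 5/(-4 + (2*g)*(1/(2*g))) = 5/(-4 + 1) = 5/(-3) = 5*(-⅓) = -5/3)
q = -249 (q = -2550 + 2301 = -249)
1/(q + t(32 - 1*13)) = 1/(-249 - 5/3) = 1/(-752/3) = -3/752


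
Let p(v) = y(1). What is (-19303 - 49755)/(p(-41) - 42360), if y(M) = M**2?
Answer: 69058/42359 ≈ 1.6303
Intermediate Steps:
p(v) = 1 (p(v) = 1**2 = 1)
(-19303 - 49755)/(p(-41) - 42360) = (-19303 - 49755)/(1 - 42360) = -69058/(-42359) = -69058*(-1/42359) = 69058/42359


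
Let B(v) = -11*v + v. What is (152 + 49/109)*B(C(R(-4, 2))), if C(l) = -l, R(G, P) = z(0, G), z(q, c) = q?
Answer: 0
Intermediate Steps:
R(G, P) = 0
B(v) = -10*v
(152 + 49/109)*B(C(R(-4, 2))) = (152 + 49/109)*(-(-10)*0) = (152 + 49*(1/109))*(-10*0) = (152 + 49/109)*0 = (16617/109)*0 = 0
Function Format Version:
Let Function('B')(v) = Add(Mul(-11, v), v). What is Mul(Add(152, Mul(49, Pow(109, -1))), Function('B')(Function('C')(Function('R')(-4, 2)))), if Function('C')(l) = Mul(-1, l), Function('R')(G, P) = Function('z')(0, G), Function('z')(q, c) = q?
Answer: 0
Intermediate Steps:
Function('R')(G, P) = 0
Function('B')(v) = Mul(-10, v)
Mul(Add(152, Mul(49, Pow(109, -1))), Function('B')(Function('C')(Function('R')(-4, 2)))) = Mul(Add(152, Mul(49, Pow(109, -1))), Mul(-10, Mul(-1, 0))) = Mul(Add(152, Mul(49, Rational(1, 109))), Mul(-10, 0)) = Mul(Add(152, Rational(49, 109)), 0) = Mul(Rational(16617, 109), 0) = 0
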